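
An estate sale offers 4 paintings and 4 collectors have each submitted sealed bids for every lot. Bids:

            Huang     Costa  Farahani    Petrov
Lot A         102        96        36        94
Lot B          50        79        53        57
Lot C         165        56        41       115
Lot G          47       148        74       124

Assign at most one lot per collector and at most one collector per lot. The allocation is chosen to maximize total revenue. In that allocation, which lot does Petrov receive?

Treat this as an assignment problem: match each collector to one lot.
Optimal: Huang→Lot C ($165), Costa→Lot G ($148), Farahani→Lot B ($53), Petrov→Lot A ($94) — total 165+148+53+94 = $460.
Column-greedy (each lot in turn goes to its best remaining collector) gives $370, worse by 90.
Petrov's own top lot is Lot G ($124), but forcing Petrov→Lot G and reassigning the rest optimally gives only $438 — worse by 22.

Petrov receives Lot A.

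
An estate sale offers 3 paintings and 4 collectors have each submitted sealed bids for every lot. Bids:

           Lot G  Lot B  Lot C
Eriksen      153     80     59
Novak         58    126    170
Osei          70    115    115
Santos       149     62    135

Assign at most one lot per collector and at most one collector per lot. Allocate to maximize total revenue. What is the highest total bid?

Optimal: Eriksen→Lot G ($153), Osei→Lot B ($115), Novak→Lot C ($170) — total 153+115+170 = $438.
Column-greedy (each lot in turn goes to its best remaining collector) gives $414, worse by 24.
Next-best assignment: Santos→Lot G, Osei→Lot B, Novak→Lot C = $434.
Swapping Eriksen↔Osei (Eriksen→Lot B $80, Osei→Lot G $70) loses 118.

Max total: $438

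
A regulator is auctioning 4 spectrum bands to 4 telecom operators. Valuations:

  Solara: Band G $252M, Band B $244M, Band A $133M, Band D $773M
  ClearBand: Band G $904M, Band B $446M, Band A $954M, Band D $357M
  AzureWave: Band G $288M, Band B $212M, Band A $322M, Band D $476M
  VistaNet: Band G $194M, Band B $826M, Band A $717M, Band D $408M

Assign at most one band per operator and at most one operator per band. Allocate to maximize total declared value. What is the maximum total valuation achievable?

Max total: $2841M

Optimal: Solara→Band D ($773M), ClearBand→Band A ($954M), AzureWave→Band G ($288M), VistaNet→Band B ($826M) — total 773+954+288+826 = $2841M.
Column-greedy (each band in turn goes to its best remaining operator) gives $2825M, worse by 16.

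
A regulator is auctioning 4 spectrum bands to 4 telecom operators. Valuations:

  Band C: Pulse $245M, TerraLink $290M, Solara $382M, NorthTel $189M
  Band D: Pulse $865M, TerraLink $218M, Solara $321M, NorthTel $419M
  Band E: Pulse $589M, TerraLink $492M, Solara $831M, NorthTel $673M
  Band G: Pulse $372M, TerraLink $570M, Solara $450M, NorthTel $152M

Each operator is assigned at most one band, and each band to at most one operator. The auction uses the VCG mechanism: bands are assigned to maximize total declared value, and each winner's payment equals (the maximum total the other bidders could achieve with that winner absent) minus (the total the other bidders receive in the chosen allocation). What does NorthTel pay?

NorthTel pays $449M.

Efficient allocation: Pulse→Band D ($865M), TerraLink→Band G ($570M), Solara→Band C ($382M), NorthTel→Band E ($673M); total welfare W = $2490M.
NorthTel receives Band E at value $673M, so the others get W − 673 = $1817M.
Without NorthTel: best allocation of the remaining 3 bidders over all 4 bands is Pulse→Band D ($865M), TerraLink→Band G ($570M), Solara→Band E ($831M), total $2266M.
VCG payment = (others' best without NorthTel) − (others' welfare with NorthTel) = 2266 − 1817 = $449M.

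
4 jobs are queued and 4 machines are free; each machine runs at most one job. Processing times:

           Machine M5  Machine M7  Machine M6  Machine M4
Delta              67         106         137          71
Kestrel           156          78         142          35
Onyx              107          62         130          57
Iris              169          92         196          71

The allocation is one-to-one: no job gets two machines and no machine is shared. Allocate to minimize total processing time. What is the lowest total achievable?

Optimal: Delta→Machine M5 (67 min), Kestrel→Machine M4 (35 min), Onyx→Machine M6 (130 min), Iris→Machine M7 (92 min) — total 67+35+130+92 = 324 min.
Column-greedy (each machine in turn goes to its cheapest remaining job) gives 342 min, worse by 18.
Every other assignment is strictly worse.

Min total: 324 min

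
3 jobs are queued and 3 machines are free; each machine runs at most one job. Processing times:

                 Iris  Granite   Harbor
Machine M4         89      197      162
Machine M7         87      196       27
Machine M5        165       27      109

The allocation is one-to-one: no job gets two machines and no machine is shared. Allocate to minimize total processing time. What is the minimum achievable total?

Optimal: Iris→Machine M4 (89 min), Granite→Machine M5 (27 min), Harbor→Machine M7 (27 min) — total 89+27+27 = 143 min.
Row-greedy (each job in turn takes its cheapest remaining machine) gives 276 min, worse by 133.
Next-best assignment: Iris→Machine M7, Granite→Machine M5, Harbor→Machine M4 = 276 min.

Min total: 143 min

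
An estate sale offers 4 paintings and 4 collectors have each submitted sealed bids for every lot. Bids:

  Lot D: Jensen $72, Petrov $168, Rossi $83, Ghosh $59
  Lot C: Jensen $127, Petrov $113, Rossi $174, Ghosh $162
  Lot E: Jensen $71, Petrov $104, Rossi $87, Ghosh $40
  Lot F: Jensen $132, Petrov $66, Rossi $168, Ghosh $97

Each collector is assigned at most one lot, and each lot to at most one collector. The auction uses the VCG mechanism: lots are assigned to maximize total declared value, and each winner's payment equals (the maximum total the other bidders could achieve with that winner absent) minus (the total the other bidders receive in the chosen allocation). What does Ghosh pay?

Efficient allocation: Jensen→Lot E ($71), Petrov→Lot D ($168), Rossi→Lot F ($168), Ghosh→Lot C ($162); total welfare W = $569.
Ghosh receives Lot C at value $162, so the others get W − 162 = $407.
Without Ghosh: best allocation of the remaining 3 bidders over all 4 lots is Jensen→Lot F ($132), Petrov→Lot D ($168), Rossi→Lot C ($174), total $474.
VCG payment = (others' best without Ghosh) − (others' welfare with Ghosh) = 474 − 407 = $67.

Ghosh pays $67.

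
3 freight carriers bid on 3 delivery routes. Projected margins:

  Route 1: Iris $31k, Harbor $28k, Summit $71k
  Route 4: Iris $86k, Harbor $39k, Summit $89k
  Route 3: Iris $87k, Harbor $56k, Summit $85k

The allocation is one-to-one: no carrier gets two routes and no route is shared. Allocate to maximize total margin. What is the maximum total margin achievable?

Optimal: Iris→Route 4 ($86k), Harbor→Route 3 ($56k), Summit→Route 1 ($71k) — total 86+56+71 = $213k.
Row-greedy (each carrier in turn takes its best remaining route) gives $197k, worse by 16.

Maximum total: $213k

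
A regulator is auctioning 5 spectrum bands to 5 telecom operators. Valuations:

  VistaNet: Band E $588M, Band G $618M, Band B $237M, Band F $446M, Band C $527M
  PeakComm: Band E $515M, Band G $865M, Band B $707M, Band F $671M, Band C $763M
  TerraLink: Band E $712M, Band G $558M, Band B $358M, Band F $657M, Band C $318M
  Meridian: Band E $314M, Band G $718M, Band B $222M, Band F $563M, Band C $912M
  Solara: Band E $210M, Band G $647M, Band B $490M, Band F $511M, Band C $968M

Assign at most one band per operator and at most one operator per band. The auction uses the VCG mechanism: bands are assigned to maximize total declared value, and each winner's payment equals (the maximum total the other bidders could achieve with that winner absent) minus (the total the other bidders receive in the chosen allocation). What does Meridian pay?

Efficient allocation: VistaNet→Band E ($588M), PeakComm→Band B ($707M), TerraLink→Band F ($657M), Meridian→Band G ($718M), Solara→Band C ($968M); total welfare W = $3638M.
Meridian receives Band G at value $718M, so the others get W − 718 = $2920M.
Without Meridian: best allocation of the remaining 4 bidders over all 5 bands is VistaNet→Band E ($588M), PeakComm→Band G ($865M), TerraLink→Band F ($657M), Solara→Band C ($968M), total $3078M.
VCG payment = (others' best without Meridian) − (others' welfare with Meridian) = 3078 − 2920 = $158M.

Meridian pays $158M.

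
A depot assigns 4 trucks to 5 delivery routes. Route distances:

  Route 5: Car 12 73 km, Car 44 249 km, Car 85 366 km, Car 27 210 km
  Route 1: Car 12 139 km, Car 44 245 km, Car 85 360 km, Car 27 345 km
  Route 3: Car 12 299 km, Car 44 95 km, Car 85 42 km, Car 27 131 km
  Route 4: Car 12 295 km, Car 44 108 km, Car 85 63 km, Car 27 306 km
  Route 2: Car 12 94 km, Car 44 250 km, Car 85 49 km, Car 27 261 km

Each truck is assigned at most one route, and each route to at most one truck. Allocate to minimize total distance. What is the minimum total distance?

Optimal: Car 12→Route 5 (73 km), Car 44→Route 4 (108 km), Car 85→Route 2 (49 km), Car 27→Route 3 (131 km) — total 73+108+49+131 = 361 km.
Row-greedy (each truck in turn takes its cheapest remaining route) gives 523 km, worse by 162.
No other one-to-one assignment undercuts 361 km.

Min total: 361 km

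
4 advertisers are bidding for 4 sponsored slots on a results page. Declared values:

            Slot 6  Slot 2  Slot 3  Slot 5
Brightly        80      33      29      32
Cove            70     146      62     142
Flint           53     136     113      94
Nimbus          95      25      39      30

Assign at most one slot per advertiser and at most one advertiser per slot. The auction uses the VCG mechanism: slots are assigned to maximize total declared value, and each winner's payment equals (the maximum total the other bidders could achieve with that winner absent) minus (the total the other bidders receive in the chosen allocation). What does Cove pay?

Efficient allocation: Brightly→Slot 3 ($29), Cove→Slot 5 ($142), Flint→Slot 2 ($136), Nimbus→Slot 6 ($95); total welfare W = $402.
Cove receives Slot 5 at value $142, so the others get W − 142 = $260.
Without Cove: best allocation of the remaining 3 bidders over all 4 slots is Brightly→Slot 5 ($32), Flint→Slot 2 ($136), Nimbus→Slot 6 ($95), total $263.
VCG payment = (others' best without Cove) − (others' welfare with Cove) = 263 − 260 = $3.

Cove pays $3.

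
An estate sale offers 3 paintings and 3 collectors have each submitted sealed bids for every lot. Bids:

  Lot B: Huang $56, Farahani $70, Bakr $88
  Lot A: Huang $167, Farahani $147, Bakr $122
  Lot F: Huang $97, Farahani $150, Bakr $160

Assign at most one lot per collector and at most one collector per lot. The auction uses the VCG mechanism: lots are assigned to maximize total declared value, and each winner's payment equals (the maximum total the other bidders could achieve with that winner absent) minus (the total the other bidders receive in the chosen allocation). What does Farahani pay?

Farahani pays $72.

Efficient allocation: Huang→Lot A ($167), Farahani→Lot F ($150), Bakr→Lot B ($88); total welfare W = $405.
Farahani receives Lot F at value $150, so the others get W − 150 = $255.
Without Farahani: best allocation of the remaining 2 bidders over all 3 lots is Huang→Lot A ($167), Bakr→Lot F ($160), total $327.
VCG payment = (others' best without Farahani) − (others' welfare with Farahani) = 327 − 255 = $72.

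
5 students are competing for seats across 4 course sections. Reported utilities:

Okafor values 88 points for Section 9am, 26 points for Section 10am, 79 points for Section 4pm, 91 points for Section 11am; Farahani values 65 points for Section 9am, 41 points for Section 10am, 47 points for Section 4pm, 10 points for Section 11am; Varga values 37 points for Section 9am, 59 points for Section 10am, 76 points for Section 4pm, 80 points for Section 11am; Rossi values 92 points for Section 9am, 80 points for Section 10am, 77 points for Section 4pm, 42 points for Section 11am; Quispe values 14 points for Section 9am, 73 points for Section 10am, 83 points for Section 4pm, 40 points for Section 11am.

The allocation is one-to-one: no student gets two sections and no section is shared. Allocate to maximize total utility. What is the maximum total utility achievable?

Max total: 332 points

Optimal: Rossi→Section 9am (92 points), Quispe→Section 10am (73 points), Varga→Section 4pm (76 points), Okafor→Section 11am (91 points) — total 92+73+76+91 = 332 points.
Column-greedy (each section in turn goes to its best remaining student) gives 324 points, worse by 8.
Next-best assignment: Okafor→Section 9am, Rossi→Section 10am, Quispe→Section 4pm, Varga→Section 11am = 331 points.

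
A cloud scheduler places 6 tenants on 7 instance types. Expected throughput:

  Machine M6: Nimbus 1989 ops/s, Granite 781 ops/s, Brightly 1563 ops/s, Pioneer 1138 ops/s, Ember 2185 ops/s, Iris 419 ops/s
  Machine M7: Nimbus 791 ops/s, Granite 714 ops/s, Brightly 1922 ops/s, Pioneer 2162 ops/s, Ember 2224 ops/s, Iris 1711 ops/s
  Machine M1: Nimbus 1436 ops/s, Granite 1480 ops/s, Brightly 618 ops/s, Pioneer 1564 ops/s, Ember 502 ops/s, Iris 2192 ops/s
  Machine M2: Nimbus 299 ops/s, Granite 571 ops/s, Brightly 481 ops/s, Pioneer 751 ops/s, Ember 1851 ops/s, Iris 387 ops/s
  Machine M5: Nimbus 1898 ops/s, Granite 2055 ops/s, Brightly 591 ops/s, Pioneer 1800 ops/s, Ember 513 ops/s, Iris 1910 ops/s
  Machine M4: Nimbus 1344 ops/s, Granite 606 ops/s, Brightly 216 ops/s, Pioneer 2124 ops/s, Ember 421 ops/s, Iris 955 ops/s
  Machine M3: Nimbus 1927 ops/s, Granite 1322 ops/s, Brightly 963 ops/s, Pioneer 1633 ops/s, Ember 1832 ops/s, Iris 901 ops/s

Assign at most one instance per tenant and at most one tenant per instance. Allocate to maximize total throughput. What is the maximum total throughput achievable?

Maximum total: 12405 ops/s

Treat this as an assignment problem: match each tenant to one instance.
Optimal: Nimbus→Machine M3 (1927 ops/s), Granite→Machine M5 (2055 ops/s), Brightly→Machine M7 (1922 ops/s), Pioneer→Machine M4 (2124 ops/s), Ember→Machine M6 (2185 ops/s), Iris→Machine M1 (2192 ops/s) — total 1927+2055+1922+2124+2185+2192 = 12405 ops/s.
Row-greedy (each tenant in turn takes its best remaining instance) gives 12133 ops/s, worse by 272.
Next-best assignment: Nimbus→Machine M6, Granite→Machine M5, Brightly→Machine M7, Pioneer→Machine M4, Ember→Machine M2, Iris→Machine M1 = 12133 ops/s.
Checked against all permutations: 12405 ops/s is optimal.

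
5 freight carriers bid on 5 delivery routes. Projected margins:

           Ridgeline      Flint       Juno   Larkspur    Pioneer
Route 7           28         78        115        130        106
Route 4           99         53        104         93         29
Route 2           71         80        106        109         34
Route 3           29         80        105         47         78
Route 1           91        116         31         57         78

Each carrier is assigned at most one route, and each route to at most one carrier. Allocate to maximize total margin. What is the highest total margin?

Max total: $535k

Optimal: Ridgeline→Route 4 ($99k), Flint→Route 1 ($116k), Juno→Route 3 ($105k), Larkspur→Route 2 ($109k), Pioneer→Route 7 ($106k) — total 99+116+105+109+106 = $535k.
Column-greedy (each route in turn goes to its best remaining carrier) gives $483k, worse by 52.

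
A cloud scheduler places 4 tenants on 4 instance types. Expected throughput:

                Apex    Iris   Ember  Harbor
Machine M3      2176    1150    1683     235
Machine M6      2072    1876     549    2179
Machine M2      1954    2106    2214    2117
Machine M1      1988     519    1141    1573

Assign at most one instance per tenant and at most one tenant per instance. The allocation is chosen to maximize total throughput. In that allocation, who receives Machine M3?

Optimal: Apex→Machine M1 (1988 ops/s), Iris→Machine M2 (2106 ops/s), Ember→Machine M3 (1683 ops/s), Harbor→Machine M6 (2179 ops/s) — total 1988+2106+1683+2179 = 7956 ops/s.
No other one-to-one assignment exceeds 7956 ops/s.
Ember's own top instance is Machine M2 (2214 ops/s), but forcing Ember→Machine M2 and reassigning the rest optimally gives only 7839 ops/s — worse by 117.

Ember receives Machine M3.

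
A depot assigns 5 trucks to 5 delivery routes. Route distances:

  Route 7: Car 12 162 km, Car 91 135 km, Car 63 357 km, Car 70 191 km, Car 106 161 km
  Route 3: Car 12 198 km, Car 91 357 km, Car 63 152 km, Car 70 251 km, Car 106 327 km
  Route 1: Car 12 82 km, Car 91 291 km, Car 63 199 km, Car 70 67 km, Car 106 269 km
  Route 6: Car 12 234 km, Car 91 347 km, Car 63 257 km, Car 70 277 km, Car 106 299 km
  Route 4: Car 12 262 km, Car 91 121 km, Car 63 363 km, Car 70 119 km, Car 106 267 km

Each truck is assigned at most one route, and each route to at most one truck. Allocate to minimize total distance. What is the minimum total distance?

Minimum total: 735 km

Treat this as an assignment problem: match each truck to one route.
Optimal: Car 12→Route 6 (234 km), Car 91→Route 4 (121 km), Car 63→Route 3 (152 km), Car 70→Route 1 (67 km), Car 106→Route 7 (161 km) — total 234+121+152+67+161 = 735 km.
Column-greedy (each route in turn goes to its cheapest remaining truck) gives 855 km, worse by 120.
Next-best assignment: Car 12→Route 1, Car 91→Route 7, Car 63→Route 3, Car 70→Route 4, Car 106→Route 6 = 787 km.
Swapping Car 91↔Car 70 (Car 91→Route 1 291 km, Car 70→Route 4 119 km) adds 222.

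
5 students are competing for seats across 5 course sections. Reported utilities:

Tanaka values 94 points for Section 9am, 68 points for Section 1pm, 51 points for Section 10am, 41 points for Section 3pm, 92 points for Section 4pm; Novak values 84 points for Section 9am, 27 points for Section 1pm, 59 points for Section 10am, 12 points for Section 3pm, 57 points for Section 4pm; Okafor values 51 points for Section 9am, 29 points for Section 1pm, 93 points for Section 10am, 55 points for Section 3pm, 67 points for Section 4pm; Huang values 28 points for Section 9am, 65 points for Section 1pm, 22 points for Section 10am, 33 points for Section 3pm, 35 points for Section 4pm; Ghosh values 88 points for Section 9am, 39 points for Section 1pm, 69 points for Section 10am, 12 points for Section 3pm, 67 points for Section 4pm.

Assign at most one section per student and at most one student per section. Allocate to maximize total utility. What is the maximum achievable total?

Maximum total: 365 points

This is a one-to-one assignment (maximum-weight bipartite matching).
Optimal: Tanaka→Section 4pm (92 points), Novak→Section 9am (84 points), Okafor→Section 3pm (55 points), Huang→Section 1pm (65 points), Ghosh→Section 10am (69 points) — total 92+84+55+65+69 = 365 points.
Row-greedy (each student in turn takes its best remaining section) gives 297 points, worse by 68.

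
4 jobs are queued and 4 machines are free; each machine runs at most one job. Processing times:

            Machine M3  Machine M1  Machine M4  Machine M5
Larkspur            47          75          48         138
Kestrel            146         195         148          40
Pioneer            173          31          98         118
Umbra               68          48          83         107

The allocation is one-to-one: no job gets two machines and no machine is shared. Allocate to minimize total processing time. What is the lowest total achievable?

Minimum total: 187 min

This is the linear assignment problem.
Optimal: Larkspur→Machine M4 (48 min), Kestrel→Machine M5 (40 min), Pioneer→Machine M1 (31 min), Umbra→Machine M3 (68 min) — total 48+40+31+68 = 187 min.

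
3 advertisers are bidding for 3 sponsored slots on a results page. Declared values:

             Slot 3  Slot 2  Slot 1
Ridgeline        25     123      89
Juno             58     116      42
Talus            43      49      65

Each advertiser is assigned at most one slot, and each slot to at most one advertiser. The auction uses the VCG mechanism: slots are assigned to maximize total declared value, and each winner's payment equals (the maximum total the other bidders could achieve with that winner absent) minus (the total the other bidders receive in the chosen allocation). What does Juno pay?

Juno pays $56.

Efficient allocation: Ridgeline→Slot 1 ($89), Juno→Slot 2 ($116), Talus→Slot 3 ($43); total welfare W = $248.
Juno receives Slot 2 at value $116, so the others get W − 116 = $132.
Without Juno: best allocation of the remaining 2 bidders over all 3 slots is Ridgeline→Slot 2 ($123), Talus→Slot 1 ($65), total $188.
VCG payment = (others' best without Juno) − (others' welfare with Juno) = 188 − 132 = $56.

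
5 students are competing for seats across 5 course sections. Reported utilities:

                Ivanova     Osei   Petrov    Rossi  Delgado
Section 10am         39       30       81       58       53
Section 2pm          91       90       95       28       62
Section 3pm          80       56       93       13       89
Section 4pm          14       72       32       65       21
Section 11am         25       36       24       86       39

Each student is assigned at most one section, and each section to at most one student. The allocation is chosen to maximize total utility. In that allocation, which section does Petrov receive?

Optimal: Ivanova→Section 2pm (91 points), Osei→Section 4pm (72 points), Petrov→Section 10am (81 points), Rossi→Section 11am (86 points), Delgado→Section 3pm (89 points) — total 91+72+81+86+89 = 419 points.
Max-entry greedy (repeatedly take the single best remaining cell) gives 381 points, worse by 38.
Swapping Osei↔Rossi (Osei→Section 11am 36 points, Rossi→Section 4pm 65 points) loses 57.
Petrov's own top section is Section 2pm (95 points), but forcing Petrov→Section 2pm and reassigning the rest optimally gives only 386 points — worse by 33.

Petrov receives Section 10am.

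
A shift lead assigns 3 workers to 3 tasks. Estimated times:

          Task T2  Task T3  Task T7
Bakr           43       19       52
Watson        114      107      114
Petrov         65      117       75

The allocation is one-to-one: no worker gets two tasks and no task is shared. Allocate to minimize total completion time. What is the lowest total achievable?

Optimal: Bakr→Task T3 (19 min), Watson→Task T7 (114 min), Petrov→Task T2 (65 min) — total 19+114+65 = 198 min.
Row-greedy (each worker in turn takes its cheapest remaining task) gives 208 min, worse by 10.

Minimum total: 198 min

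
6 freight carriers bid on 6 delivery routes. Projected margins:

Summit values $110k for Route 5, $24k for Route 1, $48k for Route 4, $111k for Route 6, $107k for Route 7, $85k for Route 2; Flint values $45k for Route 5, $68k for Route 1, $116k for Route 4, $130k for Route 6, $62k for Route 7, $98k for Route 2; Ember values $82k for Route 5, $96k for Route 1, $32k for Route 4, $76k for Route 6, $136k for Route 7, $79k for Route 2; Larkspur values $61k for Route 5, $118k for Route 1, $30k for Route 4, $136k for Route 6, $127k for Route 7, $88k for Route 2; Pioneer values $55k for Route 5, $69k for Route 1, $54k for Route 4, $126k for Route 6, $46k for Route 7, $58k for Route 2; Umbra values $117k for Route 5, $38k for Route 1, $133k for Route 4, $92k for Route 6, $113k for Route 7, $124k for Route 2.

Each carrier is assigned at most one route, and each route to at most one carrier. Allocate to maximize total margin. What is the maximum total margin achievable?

Optimal: Summit→Route 5 ($110k), Flint→Route 4 ($116k), Ember→Route 7 ($136k), Larkspur→Route 1 ($118k), Pioneer→Route 6 ($126k), Umbra→Route 2 ($124k) — total 110+116+136+118+126+124 = $730k.
Max-entry greedy (repeatedly take the single best remaining cell) gives $682k, worse by 48.
Every other assignment is strictly worse.

Maximum total: $730k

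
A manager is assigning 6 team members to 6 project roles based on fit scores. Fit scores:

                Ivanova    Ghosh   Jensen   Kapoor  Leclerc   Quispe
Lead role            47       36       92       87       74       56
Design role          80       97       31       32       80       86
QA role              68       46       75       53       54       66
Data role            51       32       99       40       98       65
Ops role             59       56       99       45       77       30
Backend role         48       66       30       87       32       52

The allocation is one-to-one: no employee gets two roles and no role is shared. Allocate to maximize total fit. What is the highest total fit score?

Max total: 505 pts

Treat this as an assignment problem: match each employee to one role.
Optimal: Ivanova→QA role (68 pts), Ghosh→Design role (97 pts), Jensen→Ops role (99 pts), Kapoor→Backend role (87 pts), Leclerc→Data role (98 pts), Quispe→Lead role (56 pts) — total 68+97+99+87+98+56 = 505 pts.
Column-greedy (each role in turn goes to its best remaining employee) gives 452 pts, worse by 53.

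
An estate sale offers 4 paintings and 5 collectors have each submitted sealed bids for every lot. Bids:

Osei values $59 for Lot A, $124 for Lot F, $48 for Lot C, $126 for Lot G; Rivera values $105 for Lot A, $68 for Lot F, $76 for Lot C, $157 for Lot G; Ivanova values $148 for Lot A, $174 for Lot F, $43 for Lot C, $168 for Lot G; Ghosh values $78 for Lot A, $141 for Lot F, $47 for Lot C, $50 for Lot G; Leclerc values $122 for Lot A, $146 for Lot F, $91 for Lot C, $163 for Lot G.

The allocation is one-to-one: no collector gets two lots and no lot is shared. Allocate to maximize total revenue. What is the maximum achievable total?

This is the linear assignment problem.
Optimal: Ivanova→Lot A ($148), Ghosh→Lot F ($141), Leclerc→Lot C ($91), Rivera→Lot G ($157) — total 148+141+91+157 = $537.
Next-best assignment: Ivanova→Lot A, Ghosh→Lot F, Rivera→Lot C, Leclerc→Lot G = $528.
Swapping Rivera↔Leclerc (Rivera→Lot C $76, Leclerc→Lot G $163) loses 9.

Maximum total: $537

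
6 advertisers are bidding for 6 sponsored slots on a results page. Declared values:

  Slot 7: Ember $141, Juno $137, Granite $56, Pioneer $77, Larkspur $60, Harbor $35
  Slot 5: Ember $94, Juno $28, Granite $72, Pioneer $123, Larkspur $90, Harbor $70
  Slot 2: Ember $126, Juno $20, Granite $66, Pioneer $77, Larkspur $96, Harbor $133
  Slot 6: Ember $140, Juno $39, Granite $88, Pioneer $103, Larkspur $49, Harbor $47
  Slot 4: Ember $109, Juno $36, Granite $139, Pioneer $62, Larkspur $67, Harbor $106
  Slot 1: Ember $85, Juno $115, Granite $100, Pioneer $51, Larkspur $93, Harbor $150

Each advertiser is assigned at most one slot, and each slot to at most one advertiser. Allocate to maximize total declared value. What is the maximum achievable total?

Max total: $785

Optimal: Ember→Slot 6 ($140), Juno→Slot 7 ($137), Granite→Slot 4 ($139), Pioneer→Slot 5 ($123), Larkspur→Slot 2 ($96), Harbor→Slot 1 ($150) — total 140+137+139+123+96+150 = $785.
Max-entry greedy (repeatedly take the single best remaining cell) gives $688, worse by 97.
No other one-to-one assignment exceeds $785.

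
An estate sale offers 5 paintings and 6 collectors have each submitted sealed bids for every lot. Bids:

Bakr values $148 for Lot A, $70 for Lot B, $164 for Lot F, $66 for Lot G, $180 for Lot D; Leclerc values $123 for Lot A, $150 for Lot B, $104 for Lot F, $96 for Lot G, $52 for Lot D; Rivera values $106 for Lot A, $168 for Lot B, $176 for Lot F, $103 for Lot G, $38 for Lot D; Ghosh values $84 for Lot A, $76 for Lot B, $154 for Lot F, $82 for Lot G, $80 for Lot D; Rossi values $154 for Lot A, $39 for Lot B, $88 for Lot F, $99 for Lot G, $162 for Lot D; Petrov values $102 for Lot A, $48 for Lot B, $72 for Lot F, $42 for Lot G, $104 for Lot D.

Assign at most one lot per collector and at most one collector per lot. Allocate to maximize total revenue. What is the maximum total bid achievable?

This is a one-to-one assignment (maximum-weight bipartite matching).
Optimal: Rossi→Lot A ($154), Rivera→Lot B ($168), Ghosh→Lot F ($154), Leclerc→Lot G ($96), Bakr→Lot D ($180) — total 154+168+154+96+180 = $752.
Column-greedy (each lot in turn goes to its best remaining collector) gives $686, worse by 66.
Swapping Rossi↔Rivera (Rossi→Lot B $39, Rivera→Lot A $106) loses 177.

Max total: $752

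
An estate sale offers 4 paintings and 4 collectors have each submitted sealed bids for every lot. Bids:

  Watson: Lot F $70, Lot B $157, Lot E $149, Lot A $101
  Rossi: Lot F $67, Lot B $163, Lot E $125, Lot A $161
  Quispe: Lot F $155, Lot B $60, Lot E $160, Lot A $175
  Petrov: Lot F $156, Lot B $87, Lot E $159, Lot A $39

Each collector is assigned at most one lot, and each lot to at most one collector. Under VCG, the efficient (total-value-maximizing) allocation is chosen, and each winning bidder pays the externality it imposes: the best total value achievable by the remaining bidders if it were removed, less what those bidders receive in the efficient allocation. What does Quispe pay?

Efficient allocation: Watson→Lot E ($149), Rossi→Lot B ($163), Quispe→Lot A ($175), Petrov→Lot F ($156); total welfare W = $643.
Quispe receives Lot A at value $175, so the others get W − 175 = $468.
Without Quispe: best allocation of the remaining 3 bidders over all 4 lots is Watson→Lot B ($157), Rossi→Lot A ($161), Petrov→Lot E ($159), total $477.
VCG payment = (others' best without Quispe) − (others' welfare with Quispe) = 477 − 468 = $9.

Quispe pays $9.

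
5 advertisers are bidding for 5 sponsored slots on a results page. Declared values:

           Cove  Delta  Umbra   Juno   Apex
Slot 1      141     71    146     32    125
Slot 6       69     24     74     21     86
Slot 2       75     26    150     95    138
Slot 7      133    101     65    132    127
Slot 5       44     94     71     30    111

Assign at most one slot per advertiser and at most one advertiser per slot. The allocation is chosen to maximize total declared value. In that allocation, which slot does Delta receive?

Treat this as an assignment problem: match each advertiser to one slot.
Optimal: Cove→Slot 1 ($141), Delta→Slot 5 ($94), Umbra→Slot 2 ($150), Juno→Slot 7 ($132), Apex→Slot 6 ($86) — total 141+94+150+132+86 = $603.
Max-entry greedy (repeatedly take the single best remaining cell) gives $558, worse by 45.
Next-best assignment: Cove→Slot 1, Delta→Slot 5, Umbra→Slot 6, Juno→Slot 7, Apex→Slot 2 = $579.
Swapping Umbra↔Apex (Umbra→Slot 6 $74, Apex→Slot 2 $138) loses 24.
Delta's own top slot is Slot 7 ($101), but forcing Delta→Slot 7 and reassigning the rest optimally gives only $524 — worse by 79.

Delta receives Slot 5.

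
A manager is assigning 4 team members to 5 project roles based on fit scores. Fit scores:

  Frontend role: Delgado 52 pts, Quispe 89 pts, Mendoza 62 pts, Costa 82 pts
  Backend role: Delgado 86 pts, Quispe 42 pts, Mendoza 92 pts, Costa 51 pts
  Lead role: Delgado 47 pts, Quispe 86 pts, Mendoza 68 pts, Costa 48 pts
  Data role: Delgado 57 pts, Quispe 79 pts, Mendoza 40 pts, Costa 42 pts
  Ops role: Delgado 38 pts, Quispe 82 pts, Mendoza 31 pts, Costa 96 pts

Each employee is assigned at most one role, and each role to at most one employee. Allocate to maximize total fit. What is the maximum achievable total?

Maximum total: 339 pts

Optimal: Delgado→Backend role (86 pts), Quispe→Frontend role (89 pts), Mendoza→Lead role (68 pts), Costa→Ops role (96 pts) — total 86+89+68+96 = 339 pts.
Max-entry greedy (repeatedly take the single best remaining cell) gives 334 pts, worse by 5.
Next-best assignment: Delgado→Data role, Quispe→Frontend role, Mendoza→Backend role, Costa→Ops role = 334 pts.
No other one-to-one assignment exceeds 339 pts.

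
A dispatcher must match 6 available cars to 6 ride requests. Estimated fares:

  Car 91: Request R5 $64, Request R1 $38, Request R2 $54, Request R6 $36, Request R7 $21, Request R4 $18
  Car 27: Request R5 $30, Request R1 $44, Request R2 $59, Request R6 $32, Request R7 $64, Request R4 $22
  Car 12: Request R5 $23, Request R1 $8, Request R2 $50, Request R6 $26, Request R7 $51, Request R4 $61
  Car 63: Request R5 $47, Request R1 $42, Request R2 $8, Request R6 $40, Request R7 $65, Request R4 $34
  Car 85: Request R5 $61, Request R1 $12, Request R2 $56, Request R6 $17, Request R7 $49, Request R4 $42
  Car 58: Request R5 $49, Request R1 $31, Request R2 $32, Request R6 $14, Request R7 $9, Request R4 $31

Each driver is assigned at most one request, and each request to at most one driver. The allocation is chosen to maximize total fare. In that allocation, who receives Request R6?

Car 63 receives Request R6.

Optimal: Car 91→Request R5 ($64), Car 27→Request R7 ($64), Car 12→Request R4 ($61), Car 63→Request R6 ($40), Car 85→Request R2 ($56), Car 58→Request R1 ($31) — total 64+64+61+40+56+31 = $316.
Max-entry greedy (repeatedly take the single best remaining cell) gives $297, worse by 19.
Next-best assignment: Car 91→Request R6, Car 27→Request R2, Car 12→Request R4, Car 63→Request R7, Car 85→Request R5, Car 58→Request R1 = $313.
No other one-to-one assignment exceeds $316.
Car 63's own top request is Request R7 ($65), but forcing Car 63→Request R7 and reassigning the rest optimally gives only $313 — worse by 3.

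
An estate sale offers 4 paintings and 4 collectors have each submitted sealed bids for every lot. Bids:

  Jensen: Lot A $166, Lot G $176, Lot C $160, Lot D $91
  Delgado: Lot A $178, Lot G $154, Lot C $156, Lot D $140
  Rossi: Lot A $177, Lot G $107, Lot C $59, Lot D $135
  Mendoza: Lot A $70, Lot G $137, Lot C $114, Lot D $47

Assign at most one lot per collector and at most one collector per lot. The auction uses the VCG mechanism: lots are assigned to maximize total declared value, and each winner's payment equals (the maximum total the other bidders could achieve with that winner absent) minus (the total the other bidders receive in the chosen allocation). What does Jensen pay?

Efficient allocation: Jensen→Lot C ($160), Delgado→Lot D ($140), Rossi→Lot A ($177), Mendoza→Lot G ($137); total welfare W = $614.
Jensen receives Lot C at value $160, so the others get W − 160 = $454.
Without Jensen: best allocation of the remaining 3 bidders over all 4 lots is Delgado→Lot C ($156), Rossi→Lot A ($177), Mendoza→Lot G ($137), total $470.
VCG payment = (others' best without Jensen) − (others' welfare with Jensen) = 470 − 454 = $16.

Jensen pays $16.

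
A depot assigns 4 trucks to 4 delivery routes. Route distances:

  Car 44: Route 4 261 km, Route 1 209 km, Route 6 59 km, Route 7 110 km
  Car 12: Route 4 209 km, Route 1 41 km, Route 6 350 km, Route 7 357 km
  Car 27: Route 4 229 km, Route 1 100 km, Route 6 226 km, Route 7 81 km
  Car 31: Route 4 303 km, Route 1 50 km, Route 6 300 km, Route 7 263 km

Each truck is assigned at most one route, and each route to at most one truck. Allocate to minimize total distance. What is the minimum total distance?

Optimal: Car 44→Route 6 (59 km), Car 12→Route 4 (209 km), Car 27→Route 7 (81 km), Car 31→Route 1 (50 km) — total 59+209+81+50 = 399 km.
Min-entry greedy (repeatedly take the single cheapest remaining cell) gives 484 km, worse by 85.
Next-best assignment: Car 44→Route 6, Car 12→Route 1, Car 27→Route 7, Car 31→Route 4 = 484 km.
Swapping Car 27↔Car 44 (Car 27→Route 6 226 km, Car 44→Route 7 110 km) adds 196.
Checked against all permutations: 399 km is optimal.

Min total: 399 km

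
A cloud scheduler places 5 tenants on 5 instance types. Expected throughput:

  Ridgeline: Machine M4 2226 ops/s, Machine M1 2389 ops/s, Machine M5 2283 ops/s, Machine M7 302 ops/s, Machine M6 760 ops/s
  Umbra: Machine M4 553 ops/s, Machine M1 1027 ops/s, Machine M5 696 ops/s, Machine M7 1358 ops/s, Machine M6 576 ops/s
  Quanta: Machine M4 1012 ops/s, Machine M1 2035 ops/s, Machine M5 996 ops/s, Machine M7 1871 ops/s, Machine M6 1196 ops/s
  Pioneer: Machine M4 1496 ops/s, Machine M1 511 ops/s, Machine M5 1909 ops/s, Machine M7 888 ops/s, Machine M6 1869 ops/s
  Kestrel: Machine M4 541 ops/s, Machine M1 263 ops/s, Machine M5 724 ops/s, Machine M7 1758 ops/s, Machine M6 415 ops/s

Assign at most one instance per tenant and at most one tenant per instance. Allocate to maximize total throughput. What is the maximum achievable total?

Optimal: Ridgeline→Machine M4 (2226 ops/s), Umbra→Machine M5 (696 ops/s), Quanta→Machine M1 (2035 ops/s), Pioneer→Machine M6 (1869 ops/s), Kestrel→Machine M7 (1758 ops/s) — total 2226+696+2035+1869+1758 = 8584 ops/s.
No other one-to-one assignment exceeds 8584 ops/s.

Maximum total: 8584 ops/s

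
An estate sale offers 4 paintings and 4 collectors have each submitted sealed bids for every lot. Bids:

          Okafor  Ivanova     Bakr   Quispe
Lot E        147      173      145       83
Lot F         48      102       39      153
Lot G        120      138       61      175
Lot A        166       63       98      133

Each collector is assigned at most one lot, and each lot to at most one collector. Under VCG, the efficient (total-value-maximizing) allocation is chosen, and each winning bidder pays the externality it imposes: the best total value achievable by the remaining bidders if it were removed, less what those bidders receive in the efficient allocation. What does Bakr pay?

Efficient allocation: Okafor→Lot A ($166), Ivanova→Lot G ($138), Bakr→Lot E ($145), Quispe→Lot F ($153); total welfare W = $602.
Bakr receives Lot E at value $145, so the others get W − 145 = $457.
Without Bakr: best allocation of the remaining 3 bidders over all 4 lots is Okafor→Lot A ($166), Ivanova→Lot E ($173), Quispe→Lot G ($175), total $514.
VCG payment = (others' best without Bakr) − (others' welfare with Bakr) = 514 − 457 = $57.

Bakr pays $57.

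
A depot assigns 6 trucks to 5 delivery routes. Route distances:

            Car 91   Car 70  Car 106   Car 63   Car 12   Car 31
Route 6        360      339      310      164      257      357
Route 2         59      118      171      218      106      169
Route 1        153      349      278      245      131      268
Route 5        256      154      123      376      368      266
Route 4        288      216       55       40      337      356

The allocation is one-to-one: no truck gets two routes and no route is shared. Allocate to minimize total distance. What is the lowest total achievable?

Min total: 563 km

Optimal: Car 63→Route 6 (164 km), Car 91→Route 2 (59 km), Car 12→Route 1 (131 km), Car 70→Route 5 (154 km), Car 106→Route 4 (55 km) — total 164+59+131+154+55 = 563 km.
Min-entry greedy (repeatedly take the single cheapest remaining cell) gives 692 km, worse by 129.
Every other assignment is strictly worse.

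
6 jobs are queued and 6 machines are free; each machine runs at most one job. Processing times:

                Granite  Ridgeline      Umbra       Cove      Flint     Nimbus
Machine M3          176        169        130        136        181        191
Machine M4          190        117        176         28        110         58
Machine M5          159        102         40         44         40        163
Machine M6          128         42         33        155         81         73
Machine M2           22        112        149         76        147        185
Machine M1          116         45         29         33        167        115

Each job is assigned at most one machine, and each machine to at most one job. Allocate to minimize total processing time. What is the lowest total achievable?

Optimal: Granite→Machine M2 (22 min), Ridgeline→Machine M6 (42 min), Umbra→Machine M3 (130 min), Cove→Machine M1 (33 min), Flint→Machine M5 (40 min), Nimbus→Machine M4 (58 min) — total 22+42+130+33+40+58 = 325 min.

Minimum total: 325 min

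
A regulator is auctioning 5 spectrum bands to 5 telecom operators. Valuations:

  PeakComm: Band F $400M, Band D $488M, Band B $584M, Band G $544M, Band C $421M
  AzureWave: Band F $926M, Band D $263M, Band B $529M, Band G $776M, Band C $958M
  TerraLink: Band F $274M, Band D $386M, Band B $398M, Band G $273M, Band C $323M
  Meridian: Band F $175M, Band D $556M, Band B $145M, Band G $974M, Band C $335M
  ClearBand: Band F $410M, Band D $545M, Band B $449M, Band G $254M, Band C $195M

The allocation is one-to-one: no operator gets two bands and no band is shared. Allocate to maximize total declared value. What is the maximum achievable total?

This is a one-to-one assignment (maximum-weight bipartite matching).
Optimal: PeakComm→Band B ($584M), AzureWave→Band F ($926M), TerraLink→Band C ($323M), Meridian→Band G ($974M), ClearBand→Band D ($545M) — total 584+926+323+974+545 = $3352M.
Max-entry greedy (repeatedly take the single best remaining cell) gives $3335M, worse by 17.

Maximum total: $3352M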